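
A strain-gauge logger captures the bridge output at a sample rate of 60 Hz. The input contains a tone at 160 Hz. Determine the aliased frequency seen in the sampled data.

20 Hz

160 Hz mod fs = 40 Hz.
40 Hz > fs/2 = 30 Hz, folds to fs − 40 Hz = 20 Hz.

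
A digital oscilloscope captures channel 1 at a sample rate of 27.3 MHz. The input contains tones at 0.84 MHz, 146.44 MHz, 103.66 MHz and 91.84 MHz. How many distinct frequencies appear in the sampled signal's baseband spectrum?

3

fs/2 = 13.65 MHz.
0.84 MHz ≤ fs/2 = 13.65 MHz, passes unchanged.
146.44 MHz mod fs = 9.94 MHz.
9.94 MHz ≤ fs/2 = 13.65 MHz, appears at 9.94 MHz.
103.66 MHz mod fs = 21.76 MHz.
21.76 MHz > fs/2 = 13.65 MHz, folds to fs − 21.76 MHz = 5.54 MHz.
91.84 MHz mod fs = 9.94 MHz.
9.94 MHz ≤ fs/2 = 13.65 MHz, appears at 9.94 MHz.
Distinct values: {0.84 MHz, 5.54 MHz, 9.94 MHz} → 3.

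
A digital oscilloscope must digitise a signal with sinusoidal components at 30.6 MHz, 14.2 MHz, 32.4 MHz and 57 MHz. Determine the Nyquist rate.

Highest-frequency component: 57 MHz.
Nyquist rate = 2 × 57 MHz = 114 MHz.

114 MHz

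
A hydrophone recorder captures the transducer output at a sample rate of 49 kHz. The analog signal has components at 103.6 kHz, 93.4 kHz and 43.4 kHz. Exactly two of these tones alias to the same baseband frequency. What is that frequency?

fs/2 = 24.5 kHz.
103.6 kHz mod fs = 5.6 kHz.
5.6 kHz ≤ fs/2 = 24.5 kHz, appears at 5.6 kHz.
93.4 kHz mod fs = 44.4 kHz.
44.4 kHz > fs/2 = 24.5 kHz, folds to fs − 44.4 kHz = 4.6 kHz.
43.4 kHz > fs/2 = 24.5 kHz, folds to fs − 43.4 kHz = 5.6 kHz.
43.4 kHz and 103.6 kHz both map to 5.6 kHz.

5.6 kHz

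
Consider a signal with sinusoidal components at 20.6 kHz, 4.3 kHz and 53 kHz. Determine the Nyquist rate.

106 kHz

Highest-frequency component: 53 kHz.
Nyquist rate = 2 × 53 kHz = 106 kHz.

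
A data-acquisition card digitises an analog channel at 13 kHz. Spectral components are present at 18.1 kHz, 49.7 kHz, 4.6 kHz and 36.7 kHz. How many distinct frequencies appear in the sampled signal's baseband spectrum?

fs/2 = 6.5 kHz.
18.1 kHz mod fs = 5.1 kHz.
5.1 kHz ≤ fs/2 = 6.5 kHz, appears at 5.1 kHz.
49.7 kHz mod fs = 10.7 kHz.
10.7 kHz > fs/2 = 6.5 kHz, folds to fs − 10.7 kHz = 2.3 kHz.
4.6 kHz ≤ fs/2 = 6.5 kHz, passes unchanged.
36.7 kHz mod fs = 10.7 kHz.
10.7 kHz > fs/2 = 6.5 kHz, folds to fs − 10.7 kHz = 2.3 kHz.
Distinct values: {2.3 kHz, 4.6 kHz, 5.1 kHz} → 3.

3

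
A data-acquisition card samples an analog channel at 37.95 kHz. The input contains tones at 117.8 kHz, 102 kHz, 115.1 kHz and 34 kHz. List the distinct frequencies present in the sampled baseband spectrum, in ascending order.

fs/2 = 18.975 kHz.
117.8 kHz mod fs = 3.95 kHz.
3.95 kHz ≤ fs/2 = 18.975 kHz, appears at 3.95 kHz.
102 kHz mod fs = 26.1 kHz.
26.1 kHz > fs/2 = 18.975 kHz, folds to fs − 26.1 kHz = 11.85 kHz.
115.1 kHz mod fs = 1.25 kHz.
1.25 kHz ≤ fs/2 = 18.975 kHz, appears at 1.25 kHz.
34 kHz > fs/2 = 18.975 kHz, folds to fs − 34 kHz = 3.95 kHz.
Distinct values: {1.25 kHz, 3.95 kHz, 11.85 kHz}.

1.25 kHz, 3.95 kHz, 11.85 kHz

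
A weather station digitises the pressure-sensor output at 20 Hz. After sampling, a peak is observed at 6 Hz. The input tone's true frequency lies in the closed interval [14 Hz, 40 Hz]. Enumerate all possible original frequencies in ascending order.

14 Hz, 26 Hz, 34 Hz

Frequencies that alias to 6 Hz are k·fs ± 6 Hz for integer k ≥ 0.
k=0: 6 Hz.
k=1: 14 Hz, 26 Hz.
k=2: 34 Hz, 46 Hz.
k=3: 54 Hz, 66 Hz.
Within [14 Hz, 40 Hz]: 14 Hz, 26 Hz, 34 Hz.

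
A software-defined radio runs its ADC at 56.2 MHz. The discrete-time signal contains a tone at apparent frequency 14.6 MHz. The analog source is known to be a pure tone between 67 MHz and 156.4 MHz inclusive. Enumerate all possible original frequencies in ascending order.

70.8 MHz, 97.8 MHz, 127 MHz, 154 MHz

Frequencies that alias to 14.6 MHz are k·fs ± 14.6 MHz for integer k ≥ 0.
k=0: 14.6 MHz.
k=1: 41.6 MHz, 70.8 MHz.
k=2: 97.8 MHz, 127 MHz.
k=3: 154 MHz, 183.2 MHz.
k=4: 210.2 MHz, 239.4 MHz.
Within [67 MHz, 156.4 MHz]: 70.8 MHz, 97.8 MHz, 127 MHz, 154 MHz.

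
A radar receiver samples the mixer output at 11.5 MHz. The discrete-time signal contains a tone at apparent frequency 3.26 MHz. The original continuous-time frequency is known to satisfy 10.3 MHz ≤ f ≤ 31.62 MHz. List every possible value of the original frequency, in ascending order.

14.76 MHz, 19.74 MHz, 26.26 MHz, 31.24 MHz

Frequencies that alias to 3.26 MHz are k·fs ± 3.26 MHz for integer k ≥ 0.
k=0: 3.26 MHz.
k=1: 8.24 MHz, 14.76 MHz.
k=2: 19.74 MHz, 26.26 MHz.
k=3: 31.24 MHz, 37.76 MHz.
k=4: 42.74 MHz, 49.26 MHz.
Within [10.3 MHz, 31.62 MHz]: 14.76 MHz, 19.74 MHz, 26.26 MHz, 31.24 MHz.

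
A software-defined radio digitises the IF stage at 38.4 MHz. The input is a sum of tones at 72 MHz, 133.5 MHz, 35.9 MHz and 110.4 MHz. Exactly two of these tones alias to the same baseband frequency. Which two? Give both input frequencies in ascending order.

72 MHz, 110.4 MHz

fs/2 = 19.2 MHz.
72 MHz mod fs = 33.6 MHz.
33.6 MHz > fs/2 = 19.2 MHz, folds to fs − 33.6 MHz = 4.8 MHz.
133.5 MHz mod fs = 18.3 MHz.
18.3 MHz ≤ fs/2 = 19.2 MHz, appears at 18.3 MHz.
35.9 MHz > fs/2 = 19.2 MHz, folds to fs − 35.9 MHz = 2.5 MHz.
110.4 MHz mod fs = 33.6 MHz.
33.6 MHz > fs/2 = 19.2 MHz, folds to fs − 33.6 MHz = 4.8 MHz.
72 MHz and 110.4 MHz both map to 4.8 MHz.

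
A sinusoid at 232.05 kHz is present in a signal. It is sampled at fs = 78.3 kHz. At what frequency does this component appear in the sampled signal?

2.85 kHz

232.05 kHz mod fs = 75.45 kHz.
75.45 kHz > fs/2 = 39.15 kHz, folds to fs − 75.45 kHz = 2.85 kHz.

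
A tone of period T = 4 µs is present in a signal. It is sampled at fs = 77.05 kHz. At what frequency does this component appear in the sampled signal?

18.85 kHz

T = 4 µs → f = 1/T = 250 kHz.
250 kHz mod fs = 18.85 kHz.
18.85 kHz ≤ fs/2 = 38.525 kHz, appears at 18.85 kHz.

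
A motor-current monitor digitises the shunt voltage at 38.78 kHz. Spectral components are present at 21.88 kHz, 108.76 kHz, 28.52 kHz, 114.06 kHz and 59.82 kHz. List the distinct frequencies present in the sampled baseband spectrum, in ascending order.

2.28 kHz, 7.58 kHz, 10.26 kHz, 16.9 kHz, 17.74 kHz

fs/2 = 19.39 kHz.
21.88 kHz > fs/2 = 19.39 kHz, folds to fs − 21.88 kHz = 16.9 kHz.
108.76 kHz mod fs = 31.2 kHz.
31.2 kHz > fs/2 = 19.39 kHz, folds to fs − 31.2 kHz = 7.58 kHz.
28.52 kHz > fs/2 = 19.39 kHz, folds to fs − 28.52 kHz = 10.26 kHz.
114.06 kHz mod fs = 36.5 kHz.
36.5 kHz > fs/2 = 19.39 kHz, folds to fs − 36.5 kHz = 2.28 kHz.
59.82 kHz mod fs = 21.04 kHz.
21.04 kHz > fs/2 = 19.39 kHz, folds to fs − 21.04 kHz = 17.74 kHz.
Distinct values: {2.28 kHz, 7.58 kHz, 10.26 kHz, 16.9 kHz, 17.74 kHz}.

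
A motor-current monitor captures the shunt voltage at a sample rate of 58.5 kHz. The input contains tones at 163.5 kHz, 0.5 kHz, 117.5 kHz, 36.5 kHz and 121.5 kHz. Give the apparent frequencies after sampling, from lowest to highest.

0.5 kHz, 4.5 kHz, 12 kHz, 22 kHz

fs/2 = 29.25 kHz.
163.5 kHz mod fs = 46.5 kHz.
46.5 kHz > fs/2 = 29.25 kHz, folds to fs − 46.5 kHz = 12 kHz.
0.5 kHz ≤ fs/2 = 29.25 kHz, passes unchanged.
117.5 kHz mod fs = 0.5 kHz.
0.5 kHz ≤ fs/2 = 29.25 kHz, appears at 0.5 kHz.
36.5 kHz > fs/2 = 29.25 kHz, folds to fs − 36.5 kHz = 22 kHz.
121.5 kHz mod fs = 4.5 kHz.
4.5 kHz ≤ fs/2 = 29.25 kHz, appears at 4.5 kHz.
Distinct values: {0.5 kHz, 4.5 kHz, 12 kHz, 22 kHz}.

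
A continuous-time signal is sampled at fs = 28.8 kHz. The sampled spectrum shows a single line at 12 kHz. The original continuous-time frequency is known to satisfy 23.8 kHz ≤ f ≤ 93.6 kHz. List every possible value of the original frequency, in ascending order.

Frequencies that alias to 12 kHz are k·fs ± 12 kHz for integer k ≥ 0.
k=0: 12 kHz.
k=1: 16.8 kHz, 40.8 kHz.
k=2: 45.6 kHz, 69.6 kHz.
k=3: 74.4 kHz, 98.4 kHz.
k=4: 103.2 kHz, 127.2 kHz.
Within [23.8 kHz, 93.6 kHz]: 40.8 kHz, 45.6 kHz, 69.6 kHz, 74.4 kHz.

40.8 kHz, 45.6 kHz, 69.6 kHz, 74.4 kHz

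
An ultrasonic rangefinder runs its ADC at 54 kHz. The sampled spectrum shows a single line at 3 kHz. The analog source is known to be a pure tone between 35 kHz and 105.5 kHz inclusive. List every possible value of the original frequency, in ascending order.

Frequencies that alias to 3 kHz are k·fs ± 3 kHz for integer k ≥ 0.
k=0: 3 kHz.
k=1: 51 kHz, 57 kHz.
k=2: 105 kHz, 111 kHz.
k=3: 159 kHz, 165 kHz.
Within [35 kHz, 105.5 kHz]: 51 kHz, 57 kHz, 105 kHz.

51 kHz, 57 kHz, 105 kHz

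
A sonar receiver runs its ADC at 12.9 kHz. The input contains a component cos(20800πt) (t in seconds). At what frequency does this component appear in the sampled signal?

ω = 20800π rad/s → f = ω/(2π) = 10400 Hz = 10.4 kHz.
10.4 kHz > fs/2 = 6.45 kHz, folds to fs − 10.4 kHz = 2.5 kHz.

2.5 kHz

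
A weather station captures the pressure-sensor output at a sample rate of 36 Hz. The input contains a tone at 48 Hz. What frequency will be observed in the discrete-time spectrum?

12 Hz

48 Hz mod fs = 12 Hz.
12 Hz ≤ fs/2 = 18 Hz, appears at 12 Hz.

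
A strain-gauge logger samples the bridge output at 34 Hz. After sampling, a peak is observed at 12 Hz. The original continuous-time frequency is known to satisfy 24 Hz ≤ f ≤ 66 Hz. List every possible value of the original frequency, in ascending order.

Frequencies that alias to 12 Hz are k·fs ± 12 Hz for integer k ≥ 0.
k=0: 12 Hz.
k=1: 22 Hz, 46 Hz.
k=2: 56 Hz, 80 Hz.
k=3: 90 Hz, 114 Hz.
Within [24 Hz, 66 Hz]: 46 Hz, 56 Hz.

46 Hz, 56 Hz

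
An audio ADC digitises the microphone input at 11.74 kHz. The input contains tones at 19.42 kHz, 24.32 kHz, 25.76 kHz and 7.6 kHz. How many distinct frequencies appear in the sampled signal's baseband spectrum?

fs/2 = 5.87 kHz.
19.42 kHz mod fs = 7.68 kHz.
7.68 kHz > fs/2 = 5.87 kHz, folds to fs − 7.68 kHz = 4.06 kHz.
24.32 kHz mod fs = 0.84 kHz.
0.84 kHz ≤ fs/2 = 5.87 kHz, appears at 0.84 kHz.
25.76 kHz mod fs = 2.28 kHz.
2.28 kHz ≤ fs/2 = 5.87 kHz, appears at 2.28 kHz.
7.6 kHz > fs/2 = 5.87 kHz, folds to fs − 7.6 kHz = 4.14 kHz.
Distinct values: {0.84 kHz, 2.28 kHz, 4.06 kHz, 4.14 kHz} → 4.

4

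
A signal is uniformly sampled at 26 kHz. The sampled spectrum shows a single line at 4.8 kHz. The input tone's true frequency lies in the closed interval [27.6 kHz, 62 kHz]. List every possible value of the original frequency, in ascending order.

Frequencies that alias to 4.8 kHz are k·fs ± 4.8 kHz for integer k ≥ 0.
k=0: 4.8 kHz.
k=1: 21.2 kHz, 30.8 kHz.
k=2: 47.2 kHz, 56.8 kHz.
k=3: 73.2 kHz, 82.8 kHz.
Within [27.6 kHz, 62 kHz]: 30.8 kHz, 47.2 kHz, 56.8 kHz.

30.8 kHz, 47.2 kHz, 56.8 kHz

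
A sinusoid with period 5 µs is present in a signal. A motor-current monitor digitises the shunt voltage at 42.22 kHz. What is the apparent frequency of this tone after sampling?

T = 5 µs → f = 1/T = 200 kHz.
200 kHz mod fs = 31.12 kHz.
31.12 kHz > fs/2 = 21.11 kHz, folds to fs − 31.12 kHz = 11.1 kHz.

11.1 kHz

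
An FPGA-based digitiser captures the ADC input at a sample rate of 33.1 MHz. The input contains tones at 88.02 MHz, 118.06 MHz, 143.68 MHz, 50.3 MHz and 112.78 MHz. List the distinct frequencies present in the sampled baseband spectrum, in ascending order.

fs/2 = 16.55 MHz.
88.02 MHz mod fs = 21.82 MHz.
21.82 MHz > fs/2 = 16.55 MHz, folds to fs − 21.82 MHz = 11.28 MHz.
118.06 MHz mod fs = 18.76 MHz.
18.76 MHz > fs/2 = 16.55 MHz, folds to fs − 18.76 MHz = 14.34 MHz.
143.68 MHz mod fs = 11.28 MHz.
11.28 MHz ≤ fs/2 = 16.55 MHz, appears at 11.28 MHz.
50.3 MHz mod fs = 17.2 MHz.
17.2 MHz > fs/2 = 16.55 MHz, folds to fs − 17.2 MHz = 15.9 MHz.
112.78 MHz mod fs = 13.48 MHz.
13.48 MHz ≤ fs/2 = 16.55 MHz, appears at 13.48 MHz.
Distinct values: {11.28 MHz, 13.48 MHz, 14.34 MHz, 15.9 MHz}.

11.28 MHz, 13.48 MHz, 14.34 MHz, 15.9 MHz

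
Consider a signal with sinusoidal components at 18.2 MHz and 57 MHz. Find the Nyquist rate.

Highest-frequency component: 57 MHz.
Nyquist rate = 2 × 57 MHz = 114 MHz.

114 MHz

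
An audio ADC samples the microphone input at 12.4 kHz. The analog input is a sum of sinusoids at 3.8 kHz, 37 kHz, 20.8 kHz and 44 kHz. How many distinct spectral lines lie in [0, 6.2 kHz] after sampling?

fs/2 = 6.2 kHz.
3.8 kHz ≤ fs/2 = 6.2 kHz, passes unchanged.
37 kHz mod fs = 12.2 kHz.
12.2 kHz > fs/2 = 6.2 kHz, folds to fs − 12.2 kHz = 0.2 kHz.
20.8 kHz mod fs = 8.4 kHz.
8.4 kHz > fs/2 = 6.2 kHz, folds to fs − 8.4 kHz = 4 kHz.
44 kHz mod fs = 6.8 kHz.
6.8 kHz > fs/2 = 6.2 kHz, folds to fs − 6.8 kHz = 5.6 kHz.
Distinct values: {0.2 kHz, 3.8 kHz, 4 kHz, 5.6 kHz} → 4.

4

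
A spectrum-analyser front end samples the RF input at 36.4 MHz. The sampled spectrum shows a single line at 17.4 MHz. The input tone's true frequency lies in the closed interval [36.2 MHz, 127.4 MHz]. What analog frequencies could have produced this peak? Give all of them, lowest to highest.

53.8 MHz, 55.4 MHz, 90.2 MHz, 91.8 MHz, 126.6 MHz

Frequencies that alias to 17.4 MHz are k·fs ± 17.4 MHz for integer k ≥ 0.
k=0: 17.4 MHz.
k=1: 19 MHz, 53.8 MHz.
k=2: 55.4 MHz, 90.2 MHz.
k=3: 91.8 MHz, 126.6 MHz.
k=4: 128.2 MHz, 163 MHz.
Within [36.2 MHz, 127.4 MHz]: 53.8 MHz, 55.4 MHz, 90.2 MHz, 91.8 MHz, 126.6 MHz.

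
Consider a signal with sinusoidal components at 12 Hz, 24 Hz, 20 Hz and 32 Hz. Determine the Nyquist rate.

64 Hz

Highest-frequency component: 32 Hz.
Nyquist rate = 2 × 32 Hz = 64 Hz.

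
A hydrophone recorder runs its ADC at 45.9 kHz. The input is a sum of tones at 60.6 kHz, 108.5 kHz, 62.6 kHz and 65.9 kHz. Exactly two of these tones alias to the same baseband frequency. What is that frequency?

16.7 kHz

fs/2 = 22.95 kHz.
60.6 kHz mod fs = 14.7 kHz.
14.7 kHz ≤ fs/2 = 22.95 kHz, appears at 14.7 kHz.
108.5 kHz mod fs = 16.7 kHz.
16.7 kHz ≤ fs/2 = 22.95 kHz, appears at 16.7 kHz.
62.6 kHz mod fs = 16.7 kHz.
16.7 kHz ≤ fs/2 = 22.95 kHz, appears at 16.7 kHz.
65.9 kHz mod fs = 20 kHz.
20 kHz ≤ fs/2 = 22.95 kHz, appears at 20 kHz.
62.6 kHz and 108.5 kHz both map to 16.7 kHz.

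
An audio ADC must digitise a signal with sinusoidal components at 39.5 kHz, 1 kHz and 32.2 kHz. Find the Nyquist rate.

79 kHz

Highest-frequency component: 39.5 kHz.
Nyquist rate = 2 × 39.5 kHz = 79 kHz.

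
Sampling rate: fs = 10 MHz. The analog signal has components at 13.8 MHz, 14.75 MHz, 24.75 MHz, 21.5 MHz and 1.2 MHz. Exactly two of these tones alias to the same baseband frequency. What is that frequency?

4.75 MHz

fs/2 = 5 MHz.
13.8 MHz mod fs = 3.8 MHz.
3.8 MHz ≤ fs/2 = 5 MHz, appears at 3.8 MHz.
14.75 MHz mod fs = 4.75 MHz.
4.75 MHz ≤ fs/2 = 5 MHz, appears at 4.75 MHz.
24.75 MHz mod fs = 4.75 MHz.
4.75 MHz ≤ fs/2 = 5 MHz, appears at 4.75 MHz.
21.5 MHz mod fs = 1.5 MHz.
1.5 MHz ≤ fs/2 = 5 MHz, appears at 1.5 MHz.
1.2 MHz ≤ fs/2 = 5 MHz, passes unchanged.
14.75 MHz and 24.75 MHz both map to 4.75 MHz.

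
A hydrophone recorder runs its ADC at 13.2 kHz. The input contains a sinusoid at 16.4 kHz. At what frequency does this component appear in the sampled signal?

3.2 kHz

16.4 kHz mod fs = 3.2 kHz.
3.2 kHz ≤ fs/2 = 6.6 kHz, appears at 3.2 kHz.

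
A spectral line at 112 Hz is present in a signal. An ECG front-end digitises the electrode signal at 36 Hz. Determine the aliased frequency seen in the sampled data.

4 Hz

112 Hz mod fs = 4 Hz.
4 Hz ≤ fs/2 = 18 Hz, appears at 4 Hz.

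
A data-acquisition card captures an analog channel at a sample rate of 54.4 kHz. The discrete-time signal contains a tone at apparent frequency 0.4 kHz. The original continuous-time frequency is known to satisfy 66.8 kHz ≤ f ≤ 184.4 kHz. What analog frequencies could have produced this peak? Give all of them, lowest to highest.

Frequencies that alias to 0.4 kHz are k·fs ± 0.4 kHz for integer k ≥ 0.
k=0: 0.4 kHz.
k=1: 54 kHz, 54.8 kHz.
k=2: 108.4 kHz, 109.2 kHz.
k=3: 162.8 kHz, 163.6 kHz.
k=4: 217.2 kHz, 218 kHz.
Within [66.8 kHz, 184.4 kHz]: 108.4 kHz, 109.2 kHz, 162.8 kHz, 163.6 kHz.

108.4 kHz, 109.2 kHz, 162.8 kHz, 163.6 kHz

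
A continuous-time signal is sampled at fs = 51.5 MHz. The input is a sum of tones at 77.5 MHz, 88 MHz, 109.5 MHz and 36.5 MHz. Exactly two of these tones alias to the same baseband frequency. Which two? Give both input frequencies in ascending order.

fs/2 = 25.75 MHz.
77.5 MHz mod fs = 26 MHz.
26 MHz > fs/2 = 25.75 MHz, folds to fs − 26 MHz = 25.5 MHz.
88 MHz mod fs = 36.5 MHz.
36.5 MHz > fs/2 = 25.75 MHz, folds to fs − 36.5 MHz = 15 MHz.
109.5 MHz mod fs = 6.5 MHz.
6.5 MHz ≤ fs/2 = 25.75 MHz, appears at 6.5 MHz.
36.5 MHz > fs/2 = 25.75 MHz, folds to fs − 36.5 MHz = 15 MHz.
36.5 MHz and 88 MHz both map to 15 MHz.

36.5 MHz, 88 MHz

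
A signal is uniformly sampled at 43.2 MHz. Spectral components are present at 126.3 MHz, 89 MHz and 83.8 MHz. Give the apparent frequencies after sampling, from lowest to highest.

fs/2 = 21.6 MHz.
126.3 MHz mod fs = 39.9 MHz.
39.9 MHz > fs/2 = 21.6 MHz, folds to fs − 39.9 MHz = 3.3 MHz.
89 MHz mod fs = 2.6 MHz.
2.6 MHz ≤ fs/2 = 21.6 MHz, appears at 2.6 MHz.
83.8 MHz mod fs = 40.6 MHz.
40.6 MHz > fs/2 = 21.6 MHz, folds to fs − 40.6 MHz = 2.6 MHz.
Distinct values: {2.6 MHz, 3.3 MHz}.

2.6 MHz, 3.3 MHz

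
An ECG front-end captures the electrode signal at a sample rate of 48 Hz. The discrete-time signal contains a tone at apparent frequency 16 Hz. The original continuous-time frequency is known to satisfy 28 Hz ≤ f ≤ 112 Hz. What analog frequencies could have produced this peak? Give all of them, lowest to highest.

32 Hz, 64 Hz, 80 Hz, 112 Hz

Frequencies that alias to 16 Hz are k·fs ± 16 Hz for integer k ≥ 0.
k=0: 16 Hz.
k=1: 32 Hz, 64 Hz.
k=2: 80 Hz, 112 Hz.
k=3: 128 Hz, 160 Hz.
Within [28 Hz, 112 Hz]: 32 Hz, 64 Hz, 80 Hz, 112 Hz.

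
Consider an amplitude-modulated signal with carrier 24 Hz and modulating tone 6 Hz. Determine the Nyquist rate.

60 Hz

AM sidebands sit at fc ± fm = 18 Hz and 30 Hz.
Highest-frequency component: 30 Hz.
Nyquist rate = 2 × 30 Hz = 60 Hz.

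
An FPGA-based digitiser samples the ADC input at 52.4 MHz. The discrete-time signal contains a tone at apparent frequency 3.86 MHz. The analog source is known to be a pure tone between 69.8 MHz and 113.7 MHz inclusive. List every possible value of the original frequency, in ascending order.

100.94 MHz, 108.66 MHz

Frequencies that alias to 3.86 MHz are k·fs ± 3.86 MHz for integer k ≥ 0.
k=0: 3.86 MHz.
k=1: 48.54 MHz, 56.26 MHz.
k=2: 100.94 MHz, 108.66 MHz.
k=3: 153.34 MHz, 161.06 MHz.
Within [69.8 MHz, 113.7 MHz]: 100.94 MHz, 108.66 MHz.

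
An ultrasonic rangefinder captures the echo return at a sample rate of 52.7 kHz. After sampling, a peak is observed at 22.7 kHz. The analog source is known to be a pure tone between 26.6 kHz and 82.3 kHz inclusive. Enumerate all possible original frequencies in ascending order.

30 kHz, 75.4 kHz

Frequencies that alias to 22.7 kHz are k·fs ± 22.7 kHz for integer k ≥ 0.
k=0: 22.7 kHz.
k=1: 30 kHz, 75.4 kHz.
k=2: 82.7 kHz, 128.1 kHz.
Within [26.6 kHz, 82.3 kHz]: 30 kHz, 75.4 kHz.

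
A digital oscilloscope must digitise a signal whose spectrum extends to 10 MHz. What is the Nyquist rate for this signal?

20 MHz

Nyquist rate = 2 × 10 MHz = 20 MHz.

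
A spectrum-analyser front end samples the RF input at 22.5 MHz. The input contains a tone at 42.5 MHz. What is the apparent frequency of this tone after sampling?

42.5 MHz mod fs = 20 MHz.
20 MHz > fs/2 = 11.25 MHz, folds to fs − 20 MHz = 2.5 MHz.

2.5 MHz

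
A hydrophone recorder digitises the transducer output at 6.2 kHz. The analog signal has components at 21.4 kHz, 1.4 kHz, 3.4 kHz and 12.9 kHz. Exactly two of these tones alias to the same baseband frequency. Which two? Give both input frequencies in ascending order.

fs/2 = 3.1 kHz.
21.4 kHz mod fs = 2.8 kHz.
2.8 kHz ≤ fs/2 = 3.1 kHz, appears at 2.8 kHz.
1.4 kHz ≤ fs/2 = 3.1 kHz, passes unchanged.
3.4 kHz > fs/2 = 3.1 kHz, folds to fs − 3.4 kHz = 2.8 kHz.
12.9 kHz mod fs = 0.5 kHz.
0.5 kHz ≤ fs/2 = 3.1 kHz, appears at 0.5 kHz.
3.4 kHz and 21.4 kHz both map to 2.8 kHz.

3.4 kHz, 21.4 kHz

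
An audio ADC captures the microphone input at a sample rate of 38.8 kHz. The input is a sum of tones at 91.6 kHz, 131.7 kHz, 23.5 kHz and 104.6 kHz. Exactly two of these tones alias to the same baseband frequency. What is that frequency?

fs/2 = 19.4 kHz.
91.6 kHz mod fs = 14 kHz.
14 kHz ≤ fs/2 = 19.4 kHz, appears at 14 kHz.
131.7 kHz mod fs = 15.3 kHz.
15.3 kHz ≤ fs/2 = 19.4 kHz, appears at 15.3 kHz.
23.5 kHz > fs/2 = 19.4 kHz, folds to fs − 23.5 kHz = 15.3 kHz.
104.6 kHz mod fs = 27 kHz.
27 kHz > fs/2 = 19.4 kHz, folds to fs − 27 kHz = 11.8 kHz.
23.5 kHz and 131.7 kHz both map to 15.3 kHz.

15.3 kHz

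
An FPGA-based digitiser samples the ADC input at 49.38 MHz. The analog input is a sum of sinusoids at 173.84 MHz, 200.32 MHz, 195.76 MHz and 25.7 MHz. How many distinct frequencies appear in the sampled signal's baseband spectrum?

3

fs/2 = 24.69 MHz.
173.84 MHz mod fs = 25.7 MHz.
25.7 MHz > fs/2 = 24.69 MHz, folds to fs − 25.7 MHz = 23.68 MHz.
200.32 MHz mod fs = 2.8 MHz.
2.8 MHz ≤ fs/2 = 24.69 MHz, appears at 2.8 MHz.
195.76 MHz mod fs = 47.62 MHz.
47.62 MHz > fs/2 = 24.69 MHz, folds to fs − 47.62 MHz = 1.76 MHz.
25.7 MHz > fs/2 = 24.69 MHz, folds to fs − 25.7 MHz = 23.68 MHz.
Distinct values: {1.76 MHz, 2.8 MHz, 23.68 MHz} → 3.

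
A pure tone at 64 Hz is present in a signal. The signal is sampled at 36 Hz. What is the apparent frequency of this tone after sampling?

8 Hz

64 Hz mod fs = 28 Hz.
28 Hz > fs/2 = 18 Hz, folds to fs − 28 Hz = 8 Hz.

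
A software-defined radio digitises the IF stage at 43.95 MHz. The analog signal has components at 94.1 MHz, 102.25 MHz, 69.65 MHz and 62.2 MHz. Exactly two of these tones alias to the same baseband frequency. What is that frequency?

fs/2 = 21.975 MHz.
94.1 MHz mod fs = 6.2 MHz.
6.2 MHz ≤ fs/2 = 21.975 MHz, appears at 6.2 MHz.
102.25 MHz mod fs = 14.35 MHz.
14.35 MHz ≤ fs/2 = 21.975 MHz, appears at 14.35 MHz.
69.65 MHz mod fs = 25.7 MHz.
25.7 MHz > fs/2 = 21.975 MHz, folds to fs − 25.7 MHz = 18.25 MHz.
62.2 MHz mod fs = 18.25 MHz.
18.25 MHz ≤ fs/2 = 21.975 MHz, appears at 18.25 MHz.
62.2 MHz and 69.65 MHz both map to 18.25 MHz.

18.25 MHz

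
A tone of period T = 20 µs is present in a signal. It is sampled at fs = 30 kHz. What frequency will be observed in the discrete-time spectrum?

T = 20 µs → f = 1/T = 50 kHz.
50 kHz mod fs = 20 kHz.
20 kHz > fs/2 = 15 kHz, folds to fs − 20 kHz = 10 kHz.

10 kHz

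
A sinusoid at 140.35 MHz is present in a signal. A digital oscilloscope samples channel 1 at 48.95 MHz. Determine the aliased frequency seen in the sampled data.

6.5 MHz

140.35 MHz mod fs = 42.45 MHz.
42.45 MHz > fs/2 = 24.475 MHz, folds to fs − 42.45 MHz = 6.5 MHz.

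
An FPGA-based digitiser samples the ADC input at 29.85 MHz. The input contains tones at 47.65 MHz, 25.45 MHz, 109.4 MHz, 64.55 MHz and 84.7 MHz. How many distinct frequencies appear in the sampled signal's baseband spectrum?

fs/2 = 14.925 MHz.
47.65 MHz mod fs = 17.8 MHz.
17.8 MHz > fs/2 = 14.925 MHz, folds to fs − 17.8 MHz = 12.05 MHz.
25.45 MHz > fs/2 = 14.925 MHz, folds to fs − 25.45 MHz = 4.4 MHz.
109.4 MHz mod fs = 19.85 MHz.
19.85 MHz > fs/2 = 14.925 MHz, folds to fs − 19.85 MHz = 10 MHz.
64.55 MHz mod fs = 4.85 MHz.
4.85 MHz ≤ fs/2 = 14.925 MHz, appears at 4.85 MHz.
84.7 MHz mod fs = 25 MHz.
25 MHz > fs/2 = 14.925 MHz, folds to fs − 25 MHz = 4.85 MHz.
Distinct values: {4.4 MHz, 4.85 MHz, 10 MHz, 12.05 MHz} → 4.

4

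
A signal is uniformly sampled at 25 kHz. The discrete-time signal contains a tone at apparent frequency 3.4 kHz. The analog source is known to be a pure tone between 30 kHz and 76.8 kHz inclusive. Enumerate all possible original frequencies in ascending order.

Frequencies that alias to 3.4 kHz are k·fs ± 3.4 kHz for integer k ≥ 0.
k=0: 3.4 kHz.
k=1: 21.6 kHz, 28.4 kHz.
k=2: 46.6 kHz, 53.4 kHz.
k=3: 71.6 kHz, 78.4 kHz.
k=4: 96.6 kHz, 103.4 kHz.
Within [30 kHz, 76.8 kHz]: 46.6 kHz, 53.4 kHz, 71.6 kHz.

46.6 kHz, 53.4 kHz, 71.6 kHz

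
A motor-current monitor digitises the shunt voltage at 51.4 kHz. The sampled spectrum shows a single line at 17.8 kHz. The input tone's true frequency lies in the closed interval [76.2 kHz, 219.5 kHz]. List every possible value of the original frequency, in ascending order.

85 kHz, 120.6 kHz, 136.4 kHz, 172 kHz, 187.8 kHz

Frequencies that alias to 17.8 kHz are k·fs ± 17.8 kHz for integer k ≥ 0.
k=0: 17.8 kHz.
k=1: 33.6 kHz, 69.2 kHz.
k=2: 85 kHz, 120.6 kHz.
k=3: 136.4 kHz, 172 kHz.
k=4: 187.8 kHz, 223.4 kHz.
k=5: 239.2 kHz, 274.8 kHz.
Within [76.2 kHz, 219.5 kHz]: 85 kHz, 120.6 kHz, 136.4 kHz, 172 kHz, 187.8 kHz.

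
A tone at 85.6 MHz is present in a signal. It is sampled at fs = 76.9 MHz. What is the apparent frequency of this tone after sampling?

8.7 MHz

85.6 MHz mod fs = 8.7 MHz.
8.7 MHz ≤ fs/2 = 38.45 MHz, appears at 8.7 MHz.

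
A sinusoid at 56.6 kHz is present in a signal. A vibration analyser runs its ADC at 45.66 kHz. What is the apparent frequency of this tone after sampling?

56.6 kHz mod fs = 10.94 kHz.
10.94 kHz ≤ fs/2 = 22.83 kHz, appears at 10.94 kHz.

10.94 kHz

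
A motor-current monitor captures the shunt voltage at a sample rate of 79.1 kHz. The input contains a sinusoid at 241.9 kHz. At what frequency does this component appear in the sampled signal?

241.9 kHz mod fs = 4.6 kHz.
4.6 kHz ≤ fs/2 = 39.55 kHz, appears at 4.6 kHz.

4.6 kHz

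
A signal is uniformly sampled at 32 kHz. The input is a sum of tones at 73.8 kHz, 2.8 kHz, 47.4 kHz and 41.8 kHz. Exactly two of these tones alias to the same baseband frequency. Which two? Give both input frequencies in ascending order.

41.8 kHz, 73.8 kHz

fs/2 = 16 kHz.
73.8 kHz mod fs = 9.8 kHz.
9.8 kHz ≤ fs/2 = 16 kHz, appears at 9.8 kHz.
2.8 kHz ≤ fs/2 = 16 kHz, passes unchanged.
47.4 kHz mod fs = 15.4 kHz.
15.4 kHz ≤ fs/2 = 16 kHz, appears at 15.4 kHz.
41.8 kHz mod fs = 9.8 kHz.
9.8 kHz ≤ fs/2 = 16 kHz, appears at 9.8 kHz.
41.8 kHz and 73.8 kHz both map to 9.8 kHz.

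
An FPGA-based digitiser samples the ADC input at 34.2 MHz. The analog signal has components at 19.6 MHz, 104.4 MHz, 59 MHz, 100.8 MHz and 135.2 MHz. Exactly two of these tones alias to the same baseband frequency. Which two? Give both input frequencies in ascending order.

fs/2 = 17.1 MHz.
19.6 MHz > fs/2 = 17.1 MHz, folds to fs − 19.6 MHz = 14.6 MHz.
104.4 MHz mod fs = 1.8 MHz.
1.8 MHz ≤ fs/2 = 17.1 MHz, appears at 1.8 MHz.
59 MHz mod fs = 24.8 MHz.
24.8 MHz > fs/2 = 17.1 MHz, folds to fs − 24.8 MHz = 9.4 MHz.
100.8 MHz mod fs = 32.4 MHz.
32.4 MHz > fs/2 = 17.1 MHz, folds to fs − 32.4 MHz = 1.8 MHz.
135.2 MHz mod fs = 32.6 MHz.
32.6 MHz > fs/2 = 17.1 MHz, folds to fs − 32.6 MHz = 1.6 MHz.
100.8 MHz and 104.4 MHz both map to 1.8 MHz.

100.8 MHz, 104.4 MHz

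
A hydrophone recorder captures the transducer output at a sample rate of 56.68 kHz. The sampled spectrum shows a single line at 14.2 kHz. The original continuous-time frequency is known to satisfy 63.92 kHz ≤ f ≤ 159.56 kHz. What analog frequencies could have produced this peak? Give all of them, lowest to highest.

Frequencies that alias to 14.2 kHz are k·fs ± 14.2 kHz for integer k ≥ 0.
k=0: 14.2 kHz.
k=1: 42.48 kHz, 70.88 kHz.
k=2: 99.16 kHz, 127.56 kHz.
k=3: 155.84 kHz, 184.24 kHz.
k=4: 212.52 kHz, 240.92 kHz.
Within [63.92 kHz, 159.56 kHz]: 70.88 kHz, 99.16 kHz, 127.56 kHz, 155.84 kHz.

70.88 kHz, 99.16 kHz, 127.56 kHz, 155.84 kHz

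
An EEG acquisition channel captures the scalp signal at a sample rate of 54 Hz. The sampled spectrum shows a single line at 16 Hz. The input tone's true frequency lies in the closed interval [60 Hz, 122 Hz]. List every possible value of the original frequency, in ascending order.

Frequencies that alias to 16 Hz are k·fs ± 16 Hz for integer k ≥ 0.
k=0: 16 Hz.
k=1: 38 Hz, 70 Hz.
k=2: 92 Hz, 124 Hz.
k=3: 146 Hz, 178 Hz.
Within [60 Hz, 122 Hz]: 70 Hz, 92 Hz.

70 Hz, 92 Hz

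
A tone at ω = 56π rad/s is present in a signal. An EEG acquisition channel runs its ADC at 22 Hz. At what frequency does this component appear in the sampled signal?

6 Hz

ω = 56π rad/s → f = ω/(2π) = 28 Hz.
28 Hz mod fs = 6 Hz.
6 Hz ≤ fs/2 = 11 Hz, appears at 6 Hz.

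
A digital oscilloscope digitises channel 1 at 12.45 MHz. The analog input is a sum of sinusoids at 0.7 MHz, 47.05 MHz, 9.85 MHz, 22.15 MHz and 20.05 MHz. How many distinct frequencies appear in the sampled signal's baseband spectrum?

4

fs/2 = 6.225 MHz.
0.7 MHz ≤ fs/2 = 6.225 MHz, passes unchanged.
47.05 MHz mod fs = 9.7 MHz.
9.7 MHz > fs/2 = 6.225 MHz, folds to fs − 9.7 MHz = 2.75 MHz.
9.85 MHz > fs/2 = 6.225 MHz, folds to fs − 9.85 MHz = 2.6 MHz.
22.15 MHz mod fs = 9.7 MHz.
9.7 MHz > fs/2 = 6.225 MHz, folds to fs − 9.7 MHz = 2.75 MHz.
20.05 MHz mod fs = 7.6 MHz.
7.6 MHz > fs/2 = 6.225 MHz, folds to fs − 7.6 MHz = 4.85 MHz.
Distinct values: {0.7 MHz, 2.6 MHz, 2.75 MHz, 4.85 MHz} → 4.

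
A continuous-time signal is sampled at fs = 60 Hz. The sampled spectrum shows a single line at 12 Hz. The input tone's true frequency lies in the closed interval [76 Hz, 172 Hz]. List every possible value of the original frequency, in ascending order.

Frequencies that alias to 12 Hz are k·fs ± 12 Hz for integer k ≥ 0.
k=0: 12 Hz.
k=1: 48 Hz, 72 Hz.
k=2: 108 Hz, 132 Hz.
k=3: 168 Hz, 192 Hz.
k=4: 228 Hz, 252 Hz.
Within [76 Hz, 172 Hz]: 108 Hz, 132 Hz, 168 Hz.

108 Hz, 132 Hz, 168 Hz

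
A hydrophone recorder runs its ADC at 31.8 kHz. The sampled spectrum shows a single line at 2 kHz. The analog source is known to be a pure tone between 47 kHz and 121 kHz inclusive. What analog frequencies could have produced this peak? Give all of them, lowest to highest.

Frequencies that alias to 2 kHz are k·fs ± 2 kHz for integer k ≥ 0.
k=0: 2 kHz.
k=1: 29.8 kHz, 33.8 kHz.
k=2: 61.6 kHz, 65.6 kHz.
k=3: 93.4 kHz, 97.4 kHz.
k=4: 125.2 kHz, 129.2 kHz.
Within [47 kHz, 121 kHz]: 61.6 kHz, 65.6 kHz, 93.4 kHz, 97.4 kHz.

61.6 kHz, 65.6 kHz, 93.4 kHz, 97.4 kHz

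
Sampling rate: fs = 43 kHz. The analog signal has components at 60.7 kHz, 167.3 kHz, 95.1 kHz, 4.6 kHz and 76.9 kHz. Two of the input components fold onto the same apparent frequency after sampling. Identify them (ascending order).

fs/2 = 21.5 kHz.
60.7 kHz mod fs = 17.7 kHz.
17.7 kHz ≤ fs/2 = 21.5 kHz, appears at 17.7 kHz.
167.3 kHz mod fs = 38.3 kHz.
38.3 kHz > fs/2 = 21.5 kHz, folds to fs − 38.3 kHz = 4.7 kHz.
95.1 kHz mod fs = 9.1 kHz.
9.1 kHz ≤ fs/2 = 21.5 kHz, appears at 9.1 kHz.
4.6 kHz ≤ fs/2 = 21.5 kHz, passes unchanged.
76.9 kHz mod fs = 33.9 kHz.
33.9 kHz > fs/2 = 21.5 kHz, folds to fs − 33.9 kHz = 9.1 kHz.
76.9 kHz and 95.1 kHz both map to 9.1 kHz.

76.9 kHz, 95.1 kHz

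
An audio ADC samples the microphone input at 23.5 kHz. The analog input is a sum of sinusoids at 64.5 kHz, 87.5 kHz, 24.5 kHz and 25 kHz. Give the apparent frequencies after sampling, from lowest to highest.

fs/2 = 11.75 kHz.
64.5 kHz mod fs = 17.5 kHz.
17.5 kHz > fs/2 = 11.75 kHz, folds to fs − 17.5 kHz = 6 kHz.
87.5 kHz mod fs = 17 kHz.
17 kHz > fs/2 = 11.75 kHz, folds to fs − 17 kHz = 6.5 kHz.
24.5 kHz mod fs = 1 kHz.
1 kHz ≤ fs/2 = 11.75 kHz, appears at 1 kHz.
25 kHz mod fs = 1.5 kHz.
1.5 kHz ≤ fs/2 = 11.75 kHz, appears at 1.5 kHz.
Distinct values: {1 kHz, 1.5 kHz, 6 kHz, 6.5 kHz}.

1 kHz, 1.5 kHz, 6 kHz, 6.5 kHz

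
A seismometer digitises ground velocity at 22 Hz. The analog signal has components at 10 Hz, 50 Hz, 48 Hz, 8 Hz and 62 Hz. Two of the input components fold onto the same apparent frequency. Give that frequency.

fs/2 = 11 Hz.
10 Hz ≤ fs/2 = 11 Hz, passes unchanged.
50 Hz mod fs = 6 Hz.
6 Hz ≤ fs/2 = 11 Hz, appears at 6 Hz.
48 Hz mod fs = 4 Hz.
4 Hz ≤ fs/2 = 11 Hz, appears at 4 Hz.
8 Hz ≤ fs/2 = 11 Hz, passes unchanged.
62 Hz mod fs = 18 Hz.
18 Hz > fs/2 = 11 Hz, folds to fs − 18 Hz = 4 Hz.
48 Hz and 62 Hz both map to 4 Hz.

4 Hz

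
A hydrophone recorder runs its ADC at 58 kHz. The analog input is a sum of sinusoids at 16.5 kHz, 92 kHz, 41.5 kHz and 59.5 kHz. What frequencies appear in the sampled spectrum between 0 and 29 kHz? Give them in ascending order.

fs/2 = 29 kHz.
16.5 kHz ≤ fs/2 = 29 kHz, passes unchanged.
92 kHz mod fs = 34 kHz.
34 kHz > fs/2 = 29 kHz, folds to fs − 34 kHz = 24 kHz.
41.5 kHz > fs/2 = 29 kHz, folds to fs − 41.5 kHz = 16.5 kHz.
59.5 kHz mod fs = 1.5 kHz.
1.5 kHz ≤ fs/2 = 29 kHz, appears at 1.5 kHz.
Distinct values: {1.5 kHz, 16.5 kHz, 24 kHz}.

1.5 kHz, 16.5 kHz, 24 kHz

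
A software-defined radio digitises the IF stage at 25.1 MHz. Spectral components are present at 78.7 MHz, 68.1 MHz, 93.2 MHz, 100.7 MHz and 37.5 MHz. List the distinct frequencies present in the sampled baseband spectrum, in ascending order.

fs/2 = 12.55 MHz.
78.7 MHz mod fs = 3.4 MHz.
3.4 MHz ≤ fs/2 = 12.55 MHz, appears at 3.4 MHz.
68.1 MHz mod fs = 17.9 MHz.
17.9 MHz > fs/2 = 12.55 MHz, folds to fs − 17.9 MHz = 7.2 MHz.
93.2 MHz mod fs = 17.9 MHz.
17.9 MHz > fs/2 = 12.55 MHz, folds to fs − 17.9 MHz = 7.2 MHz.
100.7 MHz mod fs = 0.3 MHz.
0.3 MHz ≤ fs/2 = 12.55 MHz, appears at 0.3 MHz.
37.5 MHz mod fs = 12.4 MHz.
12.4 MHz ≤ fs/2 = 12.55 MHz, appears at 12.4 MHz.
Distinct values: {0.3 MHz, 3.4 MHz, 7.2 MHz, 12.4 MHz}.

0.3 MHz, 3.4 MHz, 7.2 MHz, 12.4 MHz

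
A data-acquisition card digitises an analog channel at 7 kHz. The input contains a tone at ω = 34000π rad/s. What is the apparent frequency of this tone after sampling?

3 kHz

ω = 34000π rad/s → f = ω/(2π) = 17000 Hz = 17 kHz.
17 kHz mod fs = 3 kHz.
3 kHz ≤ fs/2 = 3.5 kHz, appears at 3 kHz.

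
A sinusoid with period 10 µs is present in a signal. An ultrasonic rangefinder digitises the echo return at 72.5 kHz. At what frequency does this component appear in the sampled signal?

27.5 kHz

T = 10 µs → f = 1/T = 100 kHz.
100 kHz mod fs = 27.5 kHz.
27.5 kHz ≤ fs/2 = 36.25 kHz, appears at 27.5 kHz.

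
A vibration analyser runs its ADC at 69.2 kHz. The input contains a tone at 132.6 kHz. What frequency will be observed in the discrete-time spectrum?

132.6 kHz mod fs = 63.4 kHz.
63.4 kHz > fs/2 = 34.6 kHz, folds to fs − 63.4 kHz = 5.8 kHz.

5.8 kHz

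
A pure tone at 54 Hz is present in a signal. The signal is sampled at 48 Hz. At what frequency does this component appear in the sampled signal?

54 Hz mod fs = 6 Hz.
6 Hz ≤ fs/2 = 24 Hz, appears at 6 Hz.

6 Hz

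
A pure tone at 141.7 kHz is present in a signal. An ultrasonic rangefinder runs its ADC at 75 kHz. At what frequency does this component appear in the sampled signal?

141.7 kHz mod fs = 66.7 kHz.
66.7 kHz > fs/2 = 37.5 kHz, folds to fs − 66.7 kHz = 8.3 kHz.

8.3 kHz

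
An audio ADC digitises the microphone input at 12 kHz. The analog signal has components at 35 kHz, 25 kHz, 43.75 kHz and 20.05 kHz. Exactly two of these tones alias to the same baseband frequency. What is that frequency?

1 kHz

fs/2 = 6 kHz.
35 kHz mod fs = 11 kHz.
11 kHz > fs/2 = 6 kHz, folds to fs − 11 kHz = 1 kHz.
25 kHz mod fs = 1 kHz.
1 kHz ≤ fs/2 = 6 kHz, appears at 1 kHz.
43.75 kHz mod fs = 7.75 kHz.
7.75 kHz > fs/2 = 6 kHz, folds to fs − 7.75 kHz = 4.25 kHz.
20.05 kHz mod fs = 8.05 kHz.
8.05 kHz > fs/2 = 6 kHz, folds to fs − 8.05 kHz = 3.95 kHz.
25 kHz and 35 kHz both map to 1 kHz.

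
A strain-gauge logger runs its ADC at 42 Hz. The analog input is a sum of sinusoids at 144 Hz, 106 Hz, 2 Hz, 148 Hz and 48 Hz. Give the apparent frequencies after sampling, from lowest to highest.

fs/2 = 21 Hz.
144 Hz mod fs = 18 Hz.
18 Hz ≤ fs/2 = 21 Hz, appears at 18 Hz.
106 Hz mod fs = 22 Hz.
22 Hz > fs/2 = 21 Hz, folds to fs − 22 Hz = 20 Hz.
2 Hz ≤ fs/2 = 21 Hz, passes unchanged.
148 Hz mod fs = 22 Hz.
22 Hz > fs/2 = 21 Hz, folds to fs − 22 Hz = 20 Hz.
48 Hz mod fs = 6 Hz.
6 Hz ≤ fs/2 = 21 Hz, appears at 6 Hz.
Distinct values: {2 Hz, 6 Hz, 18 Hz, 20 Hz}.

2 Hz, 6 Hz, 18 Hz, 20 Hz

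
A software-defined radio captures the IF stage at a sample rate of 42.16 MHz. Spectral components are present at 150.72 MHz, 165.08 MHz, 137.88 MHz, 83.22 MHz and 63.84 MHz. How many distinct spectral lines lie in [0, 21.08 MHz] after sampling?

5

fs/2 = 21.08 MHz.
150.72 MHz mod fs = 24.24 MHz.
24.24 MHz > fs/2 = 21.08 MHz, folds to fs − 24.24 MHz = 17.92 MHz.
165.08 MHz mod fs = 38.6 MHz.
38.6 MHz > fs/2 = 21.08 MHz, folds to fs − 38.6 MHz = 3.56 MHz.
137.88 MHz mod fs = 11.4 MHz.
11.4 MHz ≤ fs/2 = 21.08 MHz, appears at 11.4 MHz.
83.22 MHz mod fs = 41.06 MHz.
41.06 MHz > fs/2 = 21.08 MHz, folds to fs − 41.06 MHz = 1.1 MHz.
63.84 MHz mod fs = 21.68 MHz.
21.68 MHz > fs/2 = 21.08 MHz, folds to fs − 21.68 MHz = 20.48 MHz.
Distinct values: {1.1 MHz, 3.56 MHz, 11.4 MHz, 17.92 MHz, 20.48 MHz} → 5.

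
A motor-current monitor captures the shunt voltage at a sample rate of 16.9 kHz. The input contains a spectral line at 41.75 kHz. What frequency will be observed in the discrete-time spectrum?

7.95 kHz

41.75 kHz mod fs = 7.95 kHz.
7.95 kHz ≤ fs/2 = 8.45 kHz, appears at 7.95 kHz.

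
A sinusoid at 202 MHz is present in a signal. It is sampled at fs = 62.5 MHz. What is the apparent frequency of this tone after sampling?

14.5 MHz

202 MHz mod fs = 14.5 MHz.
14.5 MHz ≤ fs/2 = 31.25 MHz, appears at 14.5 MHz.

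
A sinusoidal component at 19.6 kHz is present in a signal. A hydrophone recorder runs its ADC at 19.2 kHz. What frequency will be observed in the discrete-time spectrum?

19.6 kHz mod fs = 0.4 kHz.
0.4 kHz ≤ fs/2 = 9.6 kHz, appears at 0.4 kHz.

0.4 kHz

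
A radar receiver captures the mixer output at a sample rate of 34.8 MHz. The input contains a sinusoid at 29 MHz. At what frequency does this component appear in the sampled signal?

5.8 MHz

29 MHz > fs/2 = 17.4 MHz, folds to fs − 29 MHz = 5.8 MHz.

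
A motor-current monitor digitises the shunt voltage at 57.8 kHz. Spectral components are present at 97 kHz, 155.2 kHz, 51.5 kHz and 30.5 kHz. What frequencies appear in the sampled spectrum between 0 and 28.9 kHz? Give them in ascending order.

6.3 kHz, 18.2 kHz, 18.6 kHz, 27.3 kHz

fs/2 = 28.9 kHz.
97 kHz mod fs = 39.2 kHz.
39.2 kHz > fs/2 = 28.9 kHz, folds to fs − 39.2 kHz = 18.6 kHz.
155.2 kHz mod fs = 39.6 kHz.
39.6 kHz > fs/2 = 28.9 kHz, folds to fs − 39.6 kHz = 18.2 kHz.
51.5 kHz > fs/2 = 28.9 kHz, folds to fs − 51.5 kHz = 6.3 kHz.
30.5 kHz > fs/2 = 28.9 kHz, folds to fs − 30.5 kHz = 27.3 kHz.
Distinct values: {6.3 kHz, 18.2 kHz, 18.6 kHz, 27.3 kHz}.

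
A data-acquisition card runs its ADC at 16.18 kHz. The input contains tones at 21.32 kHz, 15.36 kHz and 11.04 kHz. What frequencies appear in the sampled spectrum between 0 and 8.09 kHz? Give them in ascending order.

0.82 kHz, 5.14 kHz

fs/2 = 8.09 kHz.
21.32 kHz mod fs = 5.14 kHz.
5.14 kHz ≤ fs/2 = 8.09 kHz, appears at 5.14 kHz.
15.36 kHz > fs/2 = 8.09 kHz, folds to fs − 15.36 kHz = 0.82 kHz.
11.04 kHz > fs/2 = 8.09 kHz, folds to fs − 11.04 kHz = 5.14 kHz.
Distinct values: {0.82 kHz, 5.14 kHz}.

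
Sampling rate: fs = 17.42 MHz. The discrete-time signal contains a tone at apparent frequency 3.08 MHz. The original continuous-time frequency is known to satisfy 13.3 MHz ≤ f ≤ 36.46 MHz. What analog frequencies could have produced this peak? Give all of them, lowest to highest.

14.34 MHz, 20.5 MHz, 31.76 MHz

Frequencies that alias to 3.08 MHz are k·fs ± 3.08 MHz for integer k ≥ 0.
k=0: 3.08 MHz.
k=1: 14.34 MHz, 20.5 MHz.
k=2: 31.76 MHz, 37.92 MHz.
k=3: 49.18 MHz, 55.34 MHz.
Within [13.3 MHz, 36.46 MHz]: 14.34 MHz, 20.5 MHz, 31.76 MHz.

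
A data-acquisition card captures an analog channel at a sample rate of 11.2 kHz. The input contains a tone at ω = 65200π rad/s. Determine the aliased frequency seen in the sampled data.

ω = 65200π rad/s → f = ω/(2π) = 32600 Hz = 32.6 kHz.
32.6 kHz mod fs = 10.2 kHz.
10.2 kHz > fs/2 = 5.6 kHz, folds to fs − 10.2 kHz = 1 kHz.

1 kHz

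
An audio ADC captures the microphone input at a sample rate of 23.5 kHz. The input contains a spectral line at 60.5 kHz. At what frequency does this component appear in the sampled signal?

60.5 kHz mod fs = 13.5 kHz.
13.5 kHz > fs/2 = 11.75 kHz, folds to fs − 13.5 kHz = 10 kHz.

10 kHz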